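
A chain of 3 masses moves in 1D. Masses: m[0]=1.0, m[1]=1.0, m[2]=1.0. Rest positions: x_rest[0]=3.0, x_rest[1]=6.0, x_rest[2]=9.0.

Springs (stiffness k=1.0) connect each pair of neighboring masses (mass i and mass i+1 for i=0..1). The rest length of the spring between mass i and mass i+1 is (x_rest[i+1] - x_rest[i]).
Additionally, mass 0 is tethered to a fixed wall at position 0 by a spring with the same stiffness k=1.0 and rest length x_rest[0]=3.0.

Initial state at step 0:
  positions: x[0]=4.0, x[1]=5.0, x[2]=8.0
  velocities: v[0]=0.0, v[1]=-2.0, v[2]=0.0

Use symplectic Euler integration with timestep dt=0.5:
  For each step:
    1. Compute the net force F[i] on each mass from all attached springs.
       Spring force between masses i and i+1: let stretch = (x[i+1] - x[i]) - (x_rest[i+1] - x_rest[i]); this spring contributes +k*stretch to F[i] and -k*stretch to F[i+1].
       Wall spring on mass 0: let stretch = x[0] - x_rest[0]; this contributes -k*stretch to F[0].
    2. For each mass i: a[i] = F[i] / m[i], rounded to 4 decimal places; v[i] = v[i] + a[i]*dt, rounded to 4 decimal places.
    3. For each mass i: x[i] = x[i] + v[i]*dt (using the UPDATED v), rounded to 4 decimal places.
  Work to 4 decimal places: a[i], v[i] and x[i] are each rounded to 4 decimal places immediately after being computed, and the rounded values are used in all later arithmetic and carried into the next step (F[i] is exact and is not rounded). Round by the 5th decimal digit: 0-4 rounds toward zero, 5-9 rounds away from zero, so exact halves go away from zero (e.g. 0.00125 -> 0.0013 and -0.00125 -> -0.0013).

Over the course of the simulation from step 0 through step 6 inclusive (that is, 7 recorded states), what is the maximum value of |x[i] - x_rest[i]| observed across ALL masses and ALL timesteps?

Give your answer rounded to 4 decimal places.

Step 0: x=[4.0000 5.0000 8.0000] v=[0.0000 -2.0000 0.0000]
Step 1: x=[3.2500 4.5000 8.0000] v=[-1.5000 -1.0000 0.0000]
Step 2: x=[2.0000 4.5625 7.8750] v=[-2.5000 0.1250 -0.2500]
Step 3: x=[0.8906 4.8125 7.6719] v=[-2.2188 0.5000 -0.4063]
Step 4: x=[0.5390 4.7969 7.5039] v=[-0.7032 -0.0313 -0.3360]
Step 5: x=[1.1172 4.3935 7.4092] v=[1.1563 -0.8068 -0.1895]
Step 6: x=[2.2352 3.9250 7.3105] v=[2.2359 -0.9371 -0.1974]
Max displacement = 2.4610

Answer: 2.4610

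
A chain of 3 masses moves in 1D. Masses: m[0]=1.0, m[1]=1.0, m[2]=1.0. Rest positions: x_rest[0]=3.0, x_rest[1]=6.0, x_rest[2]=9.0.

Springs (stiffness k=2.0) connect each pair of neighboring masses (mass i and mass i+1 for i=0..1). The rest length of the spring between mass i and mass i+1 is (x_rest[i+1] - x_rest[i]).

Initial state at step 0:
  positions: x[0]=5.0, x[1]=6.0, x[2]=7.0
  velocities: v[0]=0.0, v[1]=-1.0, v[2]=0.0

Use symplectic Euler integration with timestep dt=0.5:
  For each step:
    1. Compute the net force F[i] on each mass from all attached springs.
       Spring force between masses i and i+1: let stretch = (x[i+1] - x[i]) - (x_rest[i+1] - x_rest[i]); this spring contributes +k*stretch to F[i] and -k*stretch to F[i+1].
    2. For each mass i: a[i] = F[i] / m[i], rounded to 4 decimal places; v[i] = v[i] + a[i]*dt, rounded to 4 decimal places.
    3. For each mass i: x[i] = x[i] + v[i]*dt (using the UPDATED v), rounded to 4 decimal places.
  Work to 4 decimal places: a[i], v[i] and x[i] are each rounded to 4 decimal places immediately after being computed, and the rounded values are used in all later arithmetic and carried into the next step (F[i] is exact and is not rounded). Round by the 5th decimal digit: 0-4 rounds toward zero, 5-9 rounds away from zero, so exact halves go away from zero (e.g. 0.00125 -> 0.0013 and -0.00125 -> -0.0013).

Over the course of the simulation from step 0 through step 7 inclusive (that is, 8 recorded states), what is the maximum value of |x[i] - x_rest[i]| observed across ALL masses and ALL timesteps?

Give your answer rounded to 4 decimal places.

Answer: 2.9375

Derivation:
Step 0: x=[5.0000 6.0000 7.0000] v=[0.0000 -1.0000 0.0000]
Step 1: x=[4.0000 5.5000 8.0000] v=[-2.0000 -1.0000 2.0000]
Step 2: x=[2.2500 5.5000 9.2500] v=[-3.5000 0.0000 2.5000]
Step 3: x=[0.6250 5.7500 10.1250] v=[-3.2500 0.5000 1.7500]
Step 4: x=[0.0625 5.6250 10.3125] v=[-1.1250 -0.2500 0.3750]
Step 5: x=[0.7813 5.0625 9.6563] v=[1.4375 -1.1250 -1.3125]
Step 6: x=[2.1407 4.6563 8.2032] v=[2.7187 -0.8124 -2.9063]
Step 7: x=[3.2579 4.7658 6.4766] v=[2.2343 0.2189 -3.4532]
Max displacement = 2.9375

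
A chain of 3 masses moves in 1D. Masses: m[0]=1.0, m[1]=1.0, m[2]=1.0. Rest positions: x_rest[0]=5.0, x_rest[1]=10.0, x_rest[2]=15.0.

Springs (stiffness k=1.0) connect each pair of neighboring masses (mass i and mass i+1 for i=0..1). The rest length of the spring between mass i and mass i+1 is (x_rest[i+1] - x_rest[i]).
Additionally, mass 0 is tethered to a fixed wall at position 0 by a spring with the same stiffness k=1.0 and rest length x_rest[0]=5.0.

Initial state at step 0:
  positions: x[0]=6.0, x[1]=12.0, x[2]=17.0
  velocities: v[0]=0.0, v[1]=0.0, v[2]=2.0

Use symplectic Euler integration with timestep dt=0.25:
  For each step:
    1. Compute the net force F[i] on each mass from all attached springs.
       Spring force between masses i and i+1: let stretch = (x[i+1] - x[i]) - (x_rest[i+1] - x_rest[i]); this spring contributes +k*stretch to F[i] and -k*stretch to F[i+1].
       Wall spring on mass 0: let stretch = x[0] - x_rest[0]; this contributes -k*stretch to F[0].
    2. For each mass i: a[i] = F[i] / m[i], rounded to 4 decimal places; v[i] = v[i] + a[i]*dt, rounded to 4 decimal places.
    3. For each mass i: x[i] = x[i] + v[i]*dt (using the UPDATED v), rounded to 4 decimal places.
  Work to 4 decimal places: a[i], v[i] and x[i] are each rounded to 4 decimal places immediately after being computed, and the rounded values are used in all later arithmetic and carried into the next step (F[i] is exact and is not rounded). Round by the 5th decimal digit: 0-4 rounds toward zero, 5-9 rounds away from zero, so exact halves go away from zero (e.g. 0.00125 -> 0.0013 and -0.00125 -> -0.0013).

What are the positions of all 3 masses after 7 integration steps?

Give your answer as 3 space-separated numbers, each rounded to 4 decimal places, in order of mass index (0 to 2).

Answer: 5.8609 12.1032 18.8154

Derivation:
Step 0: x=[6.0000 12.0000 17.0000] v=[0.0000 0.0000 2.0000]
Step 1: x=[6.0000 11.9375 17.5000] v=[0.0000 -0.2500 2.0000]
Step 2: x=[5.9961 11.8516 17.9649] v=[-0.0156 -0.3438 1.8594]
Step 3: x=[5.9834 11.7818 18.3602] v=[-0.0508 -0.2794 1.5811]
Step 4: x=[5.9591 11.7607 18.6568] v=[-0.0971 -0.0844 1.1865]
Step 5: x=[5.9250 11.8080 18.8349] v=[-0.1365 0.1892 0.7125]
Step 6: x=[5.8883 11.9268 18.8864] v=[-0.1470 0.4752 0.2058]
Step 7: x=[5.8609 12.1032 18.8154] v=[-0.1095 0.7055 -0.2841]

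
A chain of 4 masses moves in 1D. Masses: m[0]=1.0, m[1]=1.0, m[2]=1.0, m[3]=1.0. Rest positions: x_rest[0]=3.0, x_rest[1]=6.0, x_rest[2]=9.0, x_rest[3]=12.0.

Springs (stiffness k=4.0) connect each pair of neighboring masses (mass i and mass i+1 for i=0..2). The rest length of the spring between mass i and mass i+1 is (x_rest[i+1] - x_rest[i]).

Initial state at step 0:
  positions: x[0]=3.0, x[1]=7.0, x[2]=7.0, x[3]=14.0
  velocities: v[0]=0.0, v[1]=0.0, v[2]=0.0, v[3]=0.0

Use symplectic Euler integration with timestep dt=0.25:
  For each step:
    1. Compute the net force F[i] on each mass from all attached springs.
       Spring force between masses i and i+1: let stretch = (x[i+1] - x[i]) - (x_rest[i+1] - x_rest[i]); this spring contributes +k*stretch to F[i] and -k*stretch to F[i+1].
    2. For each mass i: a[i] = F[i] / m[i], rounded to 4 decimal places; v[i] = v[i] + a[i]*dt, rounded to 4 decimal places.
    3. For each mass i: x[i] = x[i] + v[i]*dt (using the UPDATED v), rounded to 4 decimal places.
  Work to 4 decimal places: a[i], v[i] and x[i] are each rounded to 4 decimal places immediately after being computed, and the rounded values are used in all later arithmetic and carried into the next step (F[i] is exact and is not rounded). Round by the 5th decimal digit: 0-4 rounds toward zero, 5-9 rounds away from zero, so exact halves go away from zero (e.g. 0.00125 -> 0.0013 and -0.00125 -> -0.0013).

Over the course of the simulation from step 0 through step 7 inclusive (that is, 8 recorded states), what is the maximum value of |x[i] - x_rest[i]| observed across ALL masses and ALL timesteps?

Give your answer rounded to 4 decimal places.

Answer: 2.7344

Derivation:
Step 0: x=[3.0000 7.0000 7.0000 14.0000] v=[0.0000 0.0000 0.0000 0.0000]
Step 1: x=[3.2500 6.0000 8.7500 13.0000] v=[1.0000 -4.0000 7.0000 -4.0000]
Step 2: x=[3.4375 5.0000 10.8750 11.6875] v=[0.7500 -4.0000 8.5000 -5.2500]
Step 3: x=[3.2656 5.0781 11.7344 10.9219] v=[-0.6875 0.3125 3.4375 -3.0625]
Step 4: x=[2.7969 6.3672 10.7266 11.1094] v=[-1.8750 5.1563 -4.0313 0.7500]
Step 5: x=[2.4707 7.8536 8.7246 11.9512] v=[-1.3047 5.9454 -8.0079 3.3672]
Step 6: x=[2.7403 8.2120 7.3115 12.7364] v=[1.0782 1.4335 -5.6523 3.1406]
Step 7: x=[3.6278 6.9773 7.4798 12.9153] v=[3.5499 -4.9387 0.6731 0.7157]
Max displacement = 2.7344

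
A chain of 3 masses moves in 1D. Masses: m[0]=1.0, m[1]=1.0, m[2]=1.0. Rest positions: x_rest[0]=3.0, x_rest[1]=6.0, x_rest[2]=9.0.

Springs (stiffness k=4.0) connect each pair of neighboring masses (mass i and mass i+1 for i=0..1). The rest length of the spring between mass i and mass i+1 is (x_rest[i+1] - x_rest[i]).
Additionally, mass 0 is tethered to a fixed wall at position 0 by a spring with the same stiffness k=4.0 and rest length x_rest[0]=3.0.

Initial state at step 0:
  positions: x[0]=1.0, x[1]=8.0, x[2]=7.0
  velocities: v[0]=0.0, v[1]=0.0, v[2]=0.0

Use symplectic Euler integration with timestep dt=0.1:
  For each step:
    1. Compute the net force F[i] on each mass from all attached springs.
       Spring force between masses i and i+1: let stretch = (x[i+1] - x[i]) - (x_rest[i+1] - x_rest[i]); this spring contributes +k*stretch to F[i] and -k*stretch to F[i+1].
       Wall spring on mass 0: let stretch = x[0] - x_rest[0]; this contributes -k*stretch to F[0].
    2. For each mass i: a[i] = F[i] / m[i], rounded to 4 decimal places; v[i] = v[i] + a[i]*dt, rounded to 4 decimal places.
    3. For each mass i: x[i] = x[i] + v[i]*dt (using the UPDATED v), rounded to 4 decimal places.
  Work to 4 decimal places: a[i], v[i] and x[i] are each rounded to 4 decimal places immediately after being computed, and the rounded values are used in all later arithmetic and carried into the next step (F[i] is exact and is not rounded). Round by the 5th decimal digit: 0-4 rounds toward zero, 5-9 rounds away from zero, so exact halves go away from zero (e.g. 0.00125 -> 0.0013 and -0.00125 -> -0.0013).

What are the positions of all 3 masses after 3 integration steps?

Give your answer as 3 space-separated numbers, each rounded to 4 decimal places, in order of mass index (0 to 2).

Step 0: x=[1.0000 8.0000 7.0000] v=[0.0000 0.0000 0.0000]
Step 1: x=[1.2400 7.6800 7.1600] v=[2.4000 -3.2000 1.6000]
Step 2: x=[1.6880 7.0816 7.4608] v=[4.4800 -5.9840 3.0080]
Step 3: x=[2.2842 6.2826 7.8664] v=[5.9622 -7.9898 4.0563]

Answer: 2.2842 6.2826 7.8664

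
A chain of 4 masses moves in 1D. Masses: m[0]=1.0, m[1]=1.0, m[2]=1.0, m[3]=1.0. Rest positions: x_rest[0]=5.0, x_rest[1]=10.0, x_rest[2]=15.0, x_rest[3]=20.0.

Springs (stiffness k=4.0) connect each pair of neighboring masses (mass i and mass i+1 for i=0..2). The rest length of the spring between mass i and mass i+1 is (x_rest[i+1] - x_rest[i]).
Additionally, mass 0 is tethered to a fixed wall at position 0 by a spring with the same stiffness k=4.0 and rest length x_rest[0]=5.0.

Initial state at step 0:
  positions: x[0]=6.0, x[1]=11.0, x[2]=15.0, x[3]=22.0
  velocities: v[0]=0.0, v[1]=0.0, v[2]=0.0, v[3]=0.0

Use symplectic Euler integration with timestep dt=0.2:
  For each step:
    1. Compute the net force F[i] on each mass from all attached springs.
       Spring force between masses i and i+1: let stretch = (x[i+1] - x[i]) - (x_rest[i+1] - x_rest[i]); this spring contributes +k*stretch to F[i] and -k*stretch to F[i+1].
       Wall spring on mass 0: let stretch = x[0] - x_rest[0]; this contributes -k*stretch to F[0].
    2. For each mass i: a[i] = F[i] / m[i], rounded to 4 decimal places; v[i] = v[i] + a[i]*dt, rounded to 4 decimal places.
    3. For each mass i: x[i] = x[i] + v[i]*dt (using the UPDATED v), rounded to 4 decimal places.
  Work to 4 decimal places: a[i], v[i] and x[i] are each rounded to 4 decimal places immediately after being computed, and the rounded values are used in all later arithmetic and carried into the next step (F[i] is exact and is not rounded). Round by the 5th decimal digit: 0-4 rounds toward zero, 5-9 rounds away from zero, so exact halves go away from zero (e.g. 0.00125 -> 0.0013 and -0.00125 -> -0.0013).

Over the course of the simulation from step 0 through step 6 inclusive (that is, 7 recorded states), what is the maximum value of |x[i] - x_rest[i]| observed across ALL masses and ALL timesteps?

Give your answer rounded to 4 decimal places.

Step 0: x=[6.0000 11.0000 15.0000 22.0000] v=[0.0000 0.0000 0.0000 0.0000]
Step 1: x=[5.8400 10.8400 15.4800 21.6800] v=[-0.8000 -0.8000 2.4000 -1.6000]
Step 2: x=[5.5456 10.6224 16.2096 21.1680] v=[-1.4720 -1.0880 3.6480 -2.5600]
Step 3: x=[5.1762 10.4865 16.8386 20.6627] v=[-1.8470 -0.6797 3.1450 -2.5267]
Step 4: x=[4.8283 10.5172 17.0631 20.3455] v=[-1.7397 0.1537 1.1226 -1.5860]
Step 5: x=[4.6181 10.6851 16.7655 20.3031] v=[-1.0512 0.8393 -1.4882 -0.2119]
Step 6: x=[4.6397 10.8551 16.0610 20.4947] v=[0.1079 0.8500 -3.5224 0.9580]
Max displacement = 2.0631

Answer: 2.0631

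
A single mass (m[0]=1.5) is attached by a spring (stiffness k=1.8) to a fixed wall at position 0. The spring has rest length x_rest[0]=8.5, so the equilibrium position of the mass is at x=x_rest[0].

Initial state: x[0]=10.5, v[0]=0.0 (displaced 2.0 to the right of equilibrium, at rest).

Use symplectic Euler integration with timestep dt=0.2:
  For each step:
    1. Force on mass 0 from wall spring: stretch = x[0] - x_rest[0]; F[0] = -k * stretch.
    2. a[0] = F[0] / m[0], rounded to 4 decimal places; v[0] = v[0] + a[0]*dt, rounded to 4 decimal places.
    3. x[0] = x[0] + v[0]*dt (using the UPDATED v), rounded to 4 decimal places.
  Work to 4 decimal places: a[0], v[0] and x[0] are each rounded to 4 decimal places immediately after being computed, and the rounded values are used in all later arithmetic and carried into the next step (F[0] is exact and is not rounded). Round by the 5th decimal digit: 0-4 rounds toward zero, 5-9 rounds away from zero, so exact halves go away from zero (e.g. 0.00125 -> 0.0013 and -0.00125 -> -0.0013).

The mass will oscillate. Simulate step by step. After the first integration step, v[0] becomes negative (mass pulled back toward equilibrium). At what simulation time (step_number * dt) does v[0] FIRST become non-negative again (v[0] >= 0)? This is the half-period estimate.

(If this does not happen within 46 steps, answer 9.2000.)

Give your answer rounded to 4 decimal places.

Answer: 3.0000

Derivation:
Step 0: x=[10.5000] v=[0.0000]
Step 1: x=[10.4040] v=[-0.4800]
Step 2: x=[10.2166] v=[-0.9370]
Step 3: x=[9.9468] v=[-1.3490]
Step 4: x=[9.6076] v=[-1.6962]
Step 5: x=[9.2152] v=[-1.9620]
Step 6: x=[8.7885] v=[-2.1336]
Step 7: x=[8.3479] v=[-2.2028]
Step 8: x=[7.9146] v=[-2.1663]
Step 9: x=[7.5094] v=[-2.0258]
Step 10: x=[7.1518] v=[-1.7881]
Step 11: x=[6.8589] v=[-1.4645]
Step 12: x=[6.6448] v=[-1.0706]
Step 13: x=[6.5197] v=[-0.6254]
Step 14: x=[6.4897] v=[-0.1501]
Step 15: x=[6.5562] v=[0.3324]
First v>=0 after going negative at step 15, time=3.0000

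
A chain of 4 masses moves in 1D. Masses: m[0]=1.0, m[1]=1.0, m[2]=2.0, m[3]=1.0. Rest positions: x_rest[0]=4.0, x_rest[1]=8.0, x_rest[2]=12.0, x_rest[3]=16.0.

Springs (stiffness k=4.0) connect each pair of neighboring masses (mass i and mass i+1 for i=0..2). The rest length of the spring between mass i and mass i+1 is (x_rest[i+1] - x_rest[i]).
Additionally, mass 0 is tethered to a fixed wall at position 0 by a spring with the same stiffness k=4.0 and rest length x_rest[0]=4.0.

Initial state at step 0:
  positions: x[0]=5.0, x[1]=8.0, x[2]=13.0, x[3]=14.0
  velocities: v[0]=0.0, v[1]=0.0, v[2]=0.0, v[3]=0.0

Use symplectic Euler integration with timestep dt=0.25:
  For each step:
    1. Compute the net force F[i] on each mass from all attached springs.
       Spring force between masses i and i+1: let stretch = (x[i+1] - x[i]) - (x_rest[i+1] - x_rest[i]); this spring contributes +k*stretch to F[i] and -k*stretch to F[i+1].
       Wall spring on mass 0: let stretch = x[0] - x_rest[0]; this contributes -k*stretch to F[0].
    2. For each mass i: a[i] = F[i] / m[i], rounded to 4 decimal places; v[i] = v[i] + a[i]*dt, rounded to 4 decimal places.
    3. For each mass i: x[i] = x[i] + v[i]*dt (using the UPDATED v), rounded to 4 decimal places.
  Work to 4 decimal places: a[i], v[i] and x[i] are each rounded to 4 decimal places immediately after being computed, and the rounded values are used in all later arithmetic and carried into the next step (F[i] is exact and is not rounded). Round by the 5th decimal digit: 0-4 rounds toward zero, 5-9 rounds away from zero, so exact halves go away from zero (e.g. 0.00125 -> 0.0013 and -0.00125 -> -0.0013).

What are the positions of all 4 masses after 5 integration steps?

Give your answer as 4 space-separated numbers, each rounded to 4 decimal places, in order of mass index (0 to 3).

Step 0: x=[5.0000 8.0000 13.0000 14.0000] v=[0.0000 0.0000 0.0000 0.0000]
Step 1: x=[4.5000 8.5000 12.5000 14.7500] v=[-2.0000 2.0000 -2.0000 3.0000]
Step 2: x=[3.8750 9.0000 11.7813 15.9375] v=[-2.5000 2.0000 -2.8750 4.7500]
Step 3: x=[3.5625 8.9141 11.2344 17.0860] v=[-1.2500 -0.3437 -2.1876 4.5938]
Step 4: x=[3.6973 8.0704 11.1289 17.7716] v=[0.5391 -3.3750 -0.4220 2.7422]
Step 5: x=[4.0010 6.8980 11.4714 17.7965] v=[1.2149 -4.6896 1.3701 0.0995]

Answer: 4.0010 6.8980 11.4714 17.7965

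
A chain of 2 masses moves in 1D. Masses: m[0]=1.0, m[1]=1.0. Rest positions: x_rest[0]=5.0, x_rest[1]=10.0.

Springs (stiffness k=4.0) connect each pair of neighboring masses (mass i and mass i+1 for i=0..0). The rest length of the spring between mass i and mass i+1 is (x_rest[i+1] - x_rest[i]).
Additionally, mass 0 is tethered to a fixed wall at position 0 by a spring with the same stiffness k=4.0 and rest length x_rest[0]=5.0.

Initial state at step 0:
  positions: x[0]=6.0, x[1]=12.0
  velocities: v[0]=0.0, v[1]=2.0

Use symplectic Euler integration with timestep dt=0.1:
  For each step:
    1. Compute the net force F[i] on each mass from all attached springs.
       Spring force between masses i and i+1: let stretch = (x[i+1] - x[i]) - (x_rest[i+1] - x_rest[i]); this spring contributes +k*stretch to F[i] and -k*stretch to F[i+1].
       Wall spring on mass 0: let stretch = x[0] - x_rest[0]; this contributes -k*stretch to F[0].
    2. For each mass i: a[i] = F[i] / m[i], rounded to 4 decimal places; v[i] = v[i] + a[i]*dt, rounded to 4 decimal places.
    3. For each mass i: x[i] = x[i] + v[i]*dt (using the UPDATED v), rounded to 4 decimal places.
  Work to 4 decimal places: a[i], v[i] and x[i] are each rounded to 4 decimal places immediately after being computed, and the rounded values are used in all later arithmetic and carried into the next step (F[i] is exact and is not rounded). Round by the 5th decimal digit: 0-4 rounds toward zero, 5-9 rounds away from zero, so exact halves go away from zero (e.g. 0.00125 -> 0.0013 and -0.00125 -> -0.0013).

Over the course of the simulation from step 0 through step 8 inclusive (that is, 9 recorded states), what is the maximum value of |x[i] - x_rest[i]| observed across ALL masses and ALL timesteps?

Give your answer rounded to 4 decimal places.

Answer: 2.3469

Derivation:
Step 0: x=[6.0000 12.0000] v=[0.0000 2.0000]
Step 1: x=[6.0000 12.1600] v=[0.0000 1.6000]
Step 2: x=[6.0064 12.2736] v=[0.0640 1.1360]
Step 3: x=[6.0232 12.3365] v=[0.1683 0.6291]
Step 4: x=[6.0516 12.3469] v=[0.2843 0.1038]
Step 5: x=[6.0898 12.3055] v=[0.3818 -0.4143]
Step 6: x=[6.1330 12.2154] v=[0.4322 -0.9006]
Step 7: x=[6.1742 12.0820] v=[0.4120 -1.3336]
Step 8: x=[6.2047 11.9123] v=[0.3054 -1.6967]
Max displacement = 2.3469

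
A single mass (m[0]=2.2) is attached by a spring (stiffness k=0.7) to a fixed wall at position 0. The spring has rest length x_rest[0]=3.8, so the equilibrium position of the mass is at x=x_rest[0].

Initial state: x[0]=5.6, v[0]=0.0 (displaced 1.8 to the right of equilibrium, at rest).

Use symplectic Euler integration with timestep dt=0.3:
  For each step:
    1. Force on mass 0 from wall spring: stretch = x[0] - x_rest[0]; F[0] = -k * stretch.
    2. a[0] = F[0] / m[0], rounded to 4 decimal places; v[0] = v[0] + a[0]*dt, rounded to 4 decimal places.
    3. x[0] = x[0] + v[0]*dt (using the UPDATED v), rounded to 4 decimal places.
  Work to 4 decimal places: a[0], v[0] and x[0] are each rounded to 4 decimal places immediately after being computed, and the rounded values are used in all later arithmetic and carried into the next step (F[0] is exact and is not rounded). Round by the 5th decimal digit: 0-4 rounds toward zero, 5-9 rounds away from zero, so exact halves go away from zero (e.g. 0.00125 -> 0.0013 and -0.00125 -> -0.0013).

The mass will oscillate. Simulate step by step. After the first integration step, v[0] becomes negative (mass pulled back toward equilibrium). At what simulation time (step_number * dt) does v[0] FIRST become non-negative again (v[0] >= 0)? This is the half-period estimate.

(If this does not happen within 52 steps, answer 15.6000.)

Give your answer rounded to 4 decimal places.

Step 0: x=[5.6000] v=[0.0000]
Step 1: x=[5.5485] v=[-0.1718]
Step 2: x=[5.4469] v=[-0.3387]
Step 3: x=[5.2981] v=[-0.4959]
Step 4: x=[5.1064] v=[-0.6389]
Step 5: x=[4.8773] v=[-0.7636]
Step 6: x=[4.6174] v=[-0.8664]
Step 7: x=[4.3341] v=[-0.9444]
Step 8: x=[4.0355] v=[-0.9954]
Step 9: x=[3.7301] v=[-1.0179]
Step 10: x=[3.4267] v=[-1.0112]
Step 11: x=[3.1340] v=[-0.9756]
Step 12: x=[2.8604] v=[-0.9120]
Step 13: x=[2.6137] v=[-0.8223]
Step 14: x=[2.4010] v=[-0.7091]
Step 15: x=[2.2283] v=[-0.5756]
Step 16: x=[2.1006] v=[-0.4256]
Step 17: x=[2.0216] v=[-0.2634]
Step 18: x=[1.9935] v=[-0.0936]
Step 19: x=[2.0171] v=[0.0788]
First v>=0 after going negative at step 19, time=5.7000

Answer: 5.7000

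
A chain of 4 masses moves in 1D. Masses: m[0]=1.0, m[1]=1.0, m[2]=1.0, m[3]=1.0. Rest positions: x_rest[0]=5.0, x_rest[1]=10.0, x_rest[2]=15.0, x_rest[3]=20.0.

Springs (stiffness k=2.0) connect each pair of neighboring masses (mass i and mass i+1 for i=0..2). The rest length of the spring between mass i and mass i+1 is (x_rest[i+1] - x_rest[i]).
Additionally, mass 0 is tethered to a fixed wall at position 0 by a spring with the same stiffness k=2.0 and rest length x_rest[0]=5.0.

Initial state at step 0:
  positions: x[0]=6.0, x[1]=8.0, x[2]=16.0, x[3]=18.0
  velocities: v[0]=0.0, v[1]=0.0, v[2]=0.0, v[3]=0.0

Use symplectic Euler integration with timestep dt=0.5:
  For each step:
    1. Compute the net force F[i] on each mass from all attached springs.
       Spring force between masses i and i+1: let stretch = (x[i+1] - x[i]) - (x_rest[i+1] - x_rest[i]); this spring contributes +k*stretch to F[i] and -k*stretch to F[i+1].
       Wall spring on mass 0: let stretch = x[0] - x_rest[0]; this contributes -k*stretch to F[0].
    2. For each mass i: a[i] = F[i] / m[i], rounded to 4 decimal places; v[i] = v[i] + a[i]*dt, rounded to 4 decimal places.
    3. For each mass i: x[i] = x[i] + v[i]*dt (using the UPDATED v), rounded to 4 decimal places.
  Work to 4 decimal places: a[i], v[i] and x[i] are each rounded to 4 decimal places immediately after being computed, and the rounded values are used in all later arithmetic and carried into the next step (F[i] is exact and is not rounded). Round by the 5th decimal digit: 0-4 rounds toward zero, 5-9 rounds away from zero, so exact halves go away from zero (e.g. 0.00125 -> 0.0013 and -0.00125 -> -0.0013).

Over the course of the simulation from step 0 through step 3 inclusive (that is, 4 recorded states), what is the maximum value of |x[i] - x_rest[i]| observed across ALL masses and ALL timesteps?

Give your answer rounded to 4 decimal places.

Step 0: x=[6.0000 8.0000 16.0000 18.0000] v=[0.0000 0.0000 0.0000 0.0000]
Step 1: x=[4.0000 11.0000 13.0000 19.5000] v=[-4.0000 6.0000 -6.0000 3.0000]
Step 2: x=[3.5000 11.5000 12.2500 20.2500] v=[-1.0000 1.0000 -1.5000 1.5000]
Step 3: x=[5.2500 8.3750 15.1250 19.5000] v=[3.5000 -6.2500 5.7500 -1.5000]
Max displacement = 2.7500

Answer: 2.7500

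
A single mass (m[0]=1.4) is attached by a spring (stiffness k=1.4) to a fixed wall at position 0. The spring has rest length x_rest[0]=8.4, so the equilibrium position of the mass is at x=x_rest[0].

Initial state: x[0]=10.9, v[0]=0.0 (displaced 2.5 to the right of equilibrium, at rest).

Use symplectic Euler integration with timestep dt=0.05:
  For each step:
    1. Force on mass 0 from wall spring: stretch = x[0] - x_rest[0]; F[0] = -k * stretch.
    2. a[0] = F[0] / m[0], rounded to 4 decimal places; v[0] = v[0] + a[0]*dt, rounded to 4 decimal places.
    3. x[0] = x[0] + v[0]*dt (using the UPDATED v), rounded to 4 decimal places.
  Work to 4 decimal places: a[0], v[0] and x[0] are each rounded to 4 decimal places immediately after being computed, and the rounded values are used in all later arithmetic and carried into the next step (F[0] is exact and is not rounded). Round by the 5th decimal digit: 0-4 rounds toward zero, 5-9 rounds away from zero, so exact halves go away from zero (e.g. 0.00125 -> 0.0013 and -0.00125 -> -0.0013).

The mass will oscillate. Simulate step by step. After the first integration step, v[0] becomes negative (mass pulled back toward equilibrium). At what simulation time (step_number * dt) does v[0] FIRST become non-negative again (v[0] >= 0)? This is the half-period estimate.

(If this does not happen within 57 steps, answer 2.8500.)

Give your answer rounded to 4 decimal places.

Answer: 2.8500

Derivation:
Step 0: x=[10.9000] v=[0.0000]
Step 1: x=[10.8938] v=[-0.1250]
Step 2: x=[10.8813] v=[-0.2497]
Step 3: x=[10.8626] v=[-0.3738]
Step 4: x=[10.8378] v=[-0.4969]
Step 5: x=[10.8069] v=[-0.6188]
Step 6: x=[10.7699] v=[-0.7391]
Step 7: x=[10.7270] v=[-0.8576]
Step 8: x=[10.6783] v=[-0.9740]
Step 9: x=[10.6239] v=[-1.0879]
Step 10: x=[10.5639] v=[-1.1991]
Step 11: x=[10.4985] v=[-1.3073]
Step 12: x=[10.4279] v=[-1.4122]
Step 13: x=[10.3522] v=[-1.5136]
Step 14: x=[10.2716] v=[-1.6112]
Step 15: x=[10.1864] v=[-1.7048]
Step 16: x=[10.0967] v=[-1.7941]
Step 17: x=[10.0028] v=[-1.8789]
Step 18: x=[9.9049] v=[-1.9590]
Step 19: x=[9.8032] v=[-2.0342]
Step 20: x=[9.6980] v=[-2.1044]
Step 21: x=[9.5895] v=[-2.1693]
Step 22: x=[9.4781] v=[-2.2288]
Step 23: x=[9.3640] v=[-2.2827]
Step 24: x=[9.2475] v=[-2.3309]
Step 25: x=[9.1288] v=[-2.3733]
Step 26: x=[9.0083] v=[-2.4097]
Step 27: x=[8.8863] v=[-2.4401]
Step 28: x=[8.7631] v=[-2.4644]
Step 29: x=[8.6390] v=[-2.4826]
Step 30: x=[8.5143] v=[-2.4946]
Step 31: x=[8.3893] v=[-2.5003]
Step 32: x=[8.2643] v=[-2.4998]
Step 33: x=[8.1397] v=[-2.4930]
Step 34: x=[8.0157] v=[-2.4800]
Step 35: x=[7.8927] v=[-2.4608]
Step 36: x=[7.7709] v=[-2.4354]
Step 37: x=[7.6507] v=[-2.4039]
Step 38: x=[7.5324] v=[-2.3664]
Step 39: x=[7.4163] v=[-2.3230]
Step 40: x=[7.3026] v=[-2.2738]
Step 41: x=[7.1917] v=[-2.2189]
Step 42: x=[7.0838] v=[-2.1585]
Step 43: x=[6.9792] v=[-2.0927]
Step 44: x=[6.8781] v=[-2.0217]
Step 45: x=[6.7808] v=[-1.9456]
Step 46: x=[6.6876] v=[-1.8646]
Step 47: x=[6.5987] v=[-1.7790]
Step 48: x=[6.5143] v=[-1.6889]
Step 49: x=[6.4346] v=[-1.5946]
Step 50: x=[6.3598] v=[-1.4963]
Step 51: x=[6.2901] v=[-1.3943]
Step 52: x=[6.2257] v=[-1.2888]
Step 53: x=[6.1667] v=[-1.1801]
Step 54: x=[6.1133] v=[-1.0684]
Step 55: x=[6.0656] v=[-0.9541]
Step 56: x=[6.0237] v=[-0.8374]
Step 57: x=[5.9878] v=[-0.7186]
v[0] did not become non-negative within 57 steps; using fallback time=2.8500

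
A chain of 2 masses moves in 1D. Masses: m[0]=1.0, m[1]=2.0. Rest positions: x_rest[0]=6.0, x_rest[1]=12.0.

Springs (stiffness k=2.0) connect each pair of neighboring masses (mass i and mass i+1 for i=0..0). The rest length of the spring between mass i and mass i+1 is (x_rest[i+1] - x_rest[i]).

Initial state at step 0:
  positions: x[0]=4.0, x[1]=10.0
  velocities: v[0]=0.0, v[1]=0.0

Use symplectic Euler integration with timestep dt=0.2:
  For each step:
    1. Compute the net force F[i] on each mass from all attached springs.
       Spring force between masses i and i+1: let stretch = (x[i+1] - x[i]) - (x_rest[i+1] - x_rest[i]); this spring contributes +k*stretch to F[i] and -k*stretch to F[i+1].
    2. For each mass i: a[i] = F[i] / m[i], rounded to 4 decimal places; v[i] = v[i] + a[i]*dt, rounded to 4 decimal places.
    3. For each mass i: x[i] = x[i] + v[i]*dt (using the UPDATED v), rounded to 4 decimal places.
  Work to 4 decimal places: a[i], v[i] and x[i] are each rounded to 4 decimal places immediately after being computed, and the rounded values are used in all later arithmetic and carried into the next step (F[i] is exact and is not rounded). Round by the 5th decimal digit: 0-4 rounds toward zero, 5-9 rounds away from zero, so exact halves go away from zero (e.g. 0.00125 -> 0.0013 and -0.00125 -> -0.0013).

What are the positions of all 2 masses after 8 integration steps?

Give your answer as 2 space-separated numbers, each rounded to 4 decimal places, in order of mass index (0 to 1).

Step 0: x=[4.0000 10.0000] v=[0.0000 0.0000]
Step 1: x=[4.0000 10.0000] v=[0.0000 0.0000]
Step 2: x=[4.0000 10.0000] v=[0.0000 0.0000]
Step 3: x=[4.0000 10.0000] v=[0.0000 0.0000]
Step 4: x=[4.0000 10.0000] v=[0.0000 0.0000]
Step 5: x=[4.0000 10.0000] v=[0.0000 0.0000]
Step 6: x=[4.0000 10.0000] v=[0.0000 0.0000]
Step 7: x=[4.0000 10.0000] v=[0.0000 0.0000]
Step 8: x=[4.0000 10.0000] v=[0.0000 0.0000]

Answer: 4.0000 10.0000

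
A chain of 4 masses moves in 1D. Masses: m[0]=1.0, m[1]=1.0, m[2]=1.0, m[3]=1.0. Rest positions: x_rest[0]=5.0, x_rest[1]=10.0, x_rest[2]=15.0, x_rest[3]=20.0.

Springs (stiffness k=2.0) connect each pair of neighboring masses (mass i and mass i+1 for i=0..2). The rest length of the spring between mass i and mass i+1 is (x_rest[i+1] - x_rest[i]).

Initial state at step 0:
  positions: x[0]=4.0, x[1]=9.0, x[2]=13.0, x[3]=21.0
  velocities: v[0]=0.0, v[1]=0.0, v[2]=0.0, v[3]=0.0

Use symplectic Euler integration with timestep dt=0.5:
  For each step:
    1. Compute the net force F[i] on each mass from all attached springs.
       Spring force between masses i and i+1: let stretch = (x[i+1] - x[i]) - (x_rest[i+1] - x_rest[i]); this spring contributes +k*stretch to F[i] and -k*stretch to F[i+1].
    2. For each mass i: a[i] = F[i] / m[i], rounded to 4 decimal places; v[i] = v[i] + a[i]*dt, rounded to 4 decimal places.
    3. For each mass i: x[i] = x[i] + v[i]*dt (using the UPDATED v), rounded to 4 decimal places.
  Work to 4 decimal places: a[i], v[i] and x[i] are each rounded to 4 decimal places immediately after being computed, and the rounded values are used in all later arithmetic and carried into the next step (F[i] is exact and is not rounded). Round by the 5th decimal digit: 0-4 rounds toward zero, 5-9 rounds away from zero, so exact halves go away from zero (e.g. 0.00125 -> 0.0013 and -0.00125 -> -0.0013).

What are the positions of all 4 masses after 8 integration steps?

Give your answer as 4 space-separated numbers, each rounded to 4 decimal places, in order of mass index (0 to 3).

Answer: 3.1563 10.9376 14.0626 18.8438

Derivation:
Step 0: x=[4.0000 9.0000 13.0000 21.0000] v=[0.0000 0.0000 0.0000 0.0000]
Step 1: x=[4.0000 8.5000 15.0000 19.5000] v=[0.0000 -1.0000 4.0000 -3.0000]
Step 2: x=[3.7500 9.0000 16.0000 18.2500] v=[-0.5000 1.0000 2.0000 -2.5000]
Step 3: x=[3.6250 10.3750 14.6250 18.3750] v=[-0.2500 2.7500 -2.7500 0.2500]
Step 4: x=[4.3750 10.5000 13.0000 19.1250] v=[1.5000 0.2500 -3.2500 1.5000]
Step 5: x=[5.6875 8.8125 13.1875 19.3125] v=[2.6250 -3.3750 0.3750 0.3750]
Step 6: x=[6.0625 7.7500 14.2500 18.9375] v=[0.7500 -2.1250 2.1250 -0.7500]
Step 7: x=[4.7813 9.0938 14.4063 18.7188] v=[-2.5625 2.6875 0.3125 -0.4375]
Step 8: x=[3.1563 10.9376 14.0626 18.8438] v=[-3.2500 3.6875 -0.6875 0.2500]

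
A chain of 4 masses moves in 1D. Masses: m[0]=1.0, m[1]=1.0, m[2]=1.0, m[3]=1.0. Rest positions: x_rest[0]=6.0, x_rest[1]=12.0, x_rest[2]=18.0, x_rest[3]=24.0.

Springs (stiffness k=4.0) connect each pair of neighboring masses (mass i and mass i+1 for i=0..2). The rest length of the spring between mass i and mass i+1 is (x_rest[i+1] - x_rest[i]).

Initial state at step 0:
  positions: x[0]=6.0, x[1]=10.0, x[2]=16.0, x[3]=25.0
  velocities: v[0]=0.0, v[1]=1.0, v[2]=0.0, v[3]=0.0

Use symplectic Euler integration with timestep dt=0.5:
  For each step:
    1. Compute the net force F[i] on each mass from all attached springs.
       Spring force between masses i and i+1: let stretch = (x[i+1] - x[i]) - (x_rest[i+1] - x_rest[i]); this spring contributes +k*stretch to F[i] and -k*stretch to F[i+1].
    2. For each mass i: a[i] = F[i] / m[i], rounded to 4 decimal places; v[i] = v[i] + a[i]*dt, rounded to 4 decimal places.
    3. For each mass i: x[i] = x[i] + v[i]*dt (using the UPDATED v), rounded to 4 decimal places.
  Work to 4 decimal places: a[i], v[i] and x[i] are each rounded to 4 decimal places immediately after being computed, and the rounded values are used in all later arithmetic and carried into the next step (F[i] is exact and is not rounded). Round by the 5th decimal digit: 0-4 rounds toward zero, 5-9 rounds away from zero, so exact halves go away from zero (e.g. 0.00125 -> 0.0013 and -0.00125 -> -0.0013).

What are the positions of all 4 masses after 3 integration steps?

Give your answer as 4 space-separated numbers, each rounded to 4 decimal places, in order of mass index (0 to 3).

Answer: 7.5000 10.5000 16.0000 24.5000

Derivation:
Step 0: x=[6.0000 10.0000 16.0000 25.0000] v=[0.0000 1.0000 0.0000 0.0000]
Step 1: x=[4.0000 12.5000 19.0000 22.0000] v=[-4.0000 5.0000 6.0000 -6.0000]
Step 2: x=[4.5000 13.0000 18.5000 22.0000] v=[1.0000 1.0000 -1.0000 0.0000]
Step 3: x=[7.5000 10.5000 16.0000 24.5000] v=[6.0000 -5.0000 -5.0000 5.0000]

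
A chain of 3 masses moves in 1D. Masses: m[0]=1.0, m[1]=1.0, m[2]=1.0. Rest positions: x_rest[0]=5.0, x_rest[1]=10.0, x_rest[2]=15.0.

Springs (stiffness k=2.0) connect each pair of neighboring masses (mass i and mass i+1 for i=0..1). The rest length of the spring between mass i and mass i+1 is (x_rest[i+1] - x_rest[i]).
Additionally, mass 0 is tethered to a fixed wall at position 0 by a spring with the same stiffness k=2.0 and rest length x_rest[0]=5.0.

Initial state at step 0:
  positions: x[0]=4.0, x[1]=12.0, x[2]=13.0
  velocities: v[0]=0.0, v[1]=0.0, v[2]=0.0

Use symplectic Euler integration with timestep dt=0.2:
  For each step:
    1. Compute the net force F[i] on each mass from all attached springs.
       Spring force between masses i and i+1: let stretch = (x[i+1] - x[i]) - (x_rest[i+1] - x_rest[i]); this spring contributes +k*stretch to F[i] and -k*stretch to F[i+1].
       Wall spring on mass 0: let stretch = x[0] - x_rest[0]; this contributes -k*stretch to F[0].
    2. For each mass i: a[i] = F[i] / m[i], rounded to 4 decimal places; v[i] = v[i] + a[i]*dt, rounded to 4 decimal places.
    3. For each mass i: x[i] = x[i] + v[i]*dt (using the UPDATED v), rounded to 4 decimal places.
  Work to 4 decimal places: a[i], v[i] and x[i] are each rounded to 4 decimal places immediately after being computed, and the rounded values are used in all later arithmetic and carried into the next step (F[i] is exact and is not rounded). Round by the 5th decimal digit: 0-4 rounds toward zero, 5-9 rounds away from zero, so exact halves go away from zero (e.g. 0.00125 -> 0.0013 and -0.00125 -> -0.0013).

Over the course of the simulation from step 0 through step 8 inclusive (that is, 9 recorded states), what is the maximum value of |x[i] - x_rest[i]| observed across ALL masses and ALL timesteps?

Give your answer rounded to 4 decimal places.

Answer: 2.5254

Derivation:
Step 0: x=[4.0000 12.0000 13.0000] v=[0.0000 0.0000 0.0000]
Step 1: x=[4.3200 11.4400 13.3200] v=[1.6000 -2.8000 1.6000]
Step 2: x=[4.8640 10.4608 13.8896] v=[2.7200 -4.8960 2.8480]
Step 3: x=[5.4666 9.3082 14.5849] v=[3.0131 -5.7632 3.4765]
Step 4: x=[5.9392 8.2704 15.2581] v=[2.3631 -5.1892 3.3658]
Step 5: x=[6.1232 7.6051 15.7722] v=[0.9199 -3.3266 2.5707]
Step 6: x=[5.9359 7.4746 16.0330] v=[-0.9366 -0.6525 1.3039]
Step 7: x=[5.3968 7.9057 16.0091] v=[-2.6955 2.1554 -0.1195]
Step 8: x=[4.6267 8.7843 15.7369] v=[-3.8507 4.3932 -1.3609]
Max displacement = 2.5254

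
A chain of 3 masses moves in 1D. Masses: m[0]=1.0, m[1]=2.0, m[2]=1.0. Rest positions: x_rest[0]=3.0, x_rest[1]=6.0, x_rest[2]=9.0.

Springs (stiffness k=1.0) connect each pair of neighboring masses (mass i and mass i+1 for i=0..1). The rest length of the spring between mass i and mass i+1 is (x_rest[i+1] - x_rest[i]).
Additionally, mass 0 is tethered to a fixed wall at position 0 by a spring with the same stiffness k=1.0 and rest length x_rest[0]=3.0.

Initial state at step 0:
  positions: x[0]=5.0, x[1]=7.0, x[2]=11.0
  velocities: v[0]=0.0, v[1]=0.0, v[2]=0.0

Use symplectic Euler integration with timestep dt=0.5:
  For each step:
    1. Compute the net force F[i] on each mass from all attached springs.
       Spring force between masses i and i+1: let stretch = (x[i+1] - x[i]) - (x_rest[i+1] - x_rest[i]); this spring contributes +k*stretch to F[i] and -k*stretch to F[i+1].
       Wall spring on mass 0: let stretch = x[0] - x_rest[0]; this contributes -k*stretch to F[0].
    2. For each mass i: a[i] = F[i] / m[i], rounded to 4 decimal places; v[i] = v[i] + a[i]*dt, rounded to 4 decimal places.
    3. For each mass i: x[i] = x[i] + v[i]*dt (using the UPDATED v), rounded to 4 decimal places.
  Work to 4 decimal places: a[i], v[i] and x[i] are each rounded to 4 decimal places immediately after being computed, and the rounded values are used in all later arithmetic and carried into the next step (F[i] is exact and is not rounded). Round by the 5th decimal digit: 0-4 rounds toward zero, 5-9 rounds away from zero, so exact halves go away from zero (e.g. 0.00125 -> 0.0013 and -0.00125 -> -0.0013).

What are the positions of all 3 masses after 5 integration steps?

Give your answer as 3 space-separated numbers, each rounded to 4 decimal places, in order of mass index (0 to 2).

Answer: 2.9848 6.8628 9.8467

Derivation:
Step 0: x=[5.0000 7.0000 11.0000] v=[0.0000 0.0000 0.0000]
Step 1: x=[4.2500 7.2500 10.7500] v=[-1.5000 0.5000 -0.5000]
Step 2: x=[3.1875 7.5625 10.3750] v=[-2.1250 0.6250 -0.7500]
Step 3: x=[2.4219 7.6797 10.0469] v=[-1.5313 0.2344 -0.6563]
Step 4: x=[2.3652 7.4356 9.8770] v=[-0.1134 -0.4883 -0.3399]
Step 5: x=[2.9848 6.8628 9.8467] v=[1.2392 -1.1456 -0.0606]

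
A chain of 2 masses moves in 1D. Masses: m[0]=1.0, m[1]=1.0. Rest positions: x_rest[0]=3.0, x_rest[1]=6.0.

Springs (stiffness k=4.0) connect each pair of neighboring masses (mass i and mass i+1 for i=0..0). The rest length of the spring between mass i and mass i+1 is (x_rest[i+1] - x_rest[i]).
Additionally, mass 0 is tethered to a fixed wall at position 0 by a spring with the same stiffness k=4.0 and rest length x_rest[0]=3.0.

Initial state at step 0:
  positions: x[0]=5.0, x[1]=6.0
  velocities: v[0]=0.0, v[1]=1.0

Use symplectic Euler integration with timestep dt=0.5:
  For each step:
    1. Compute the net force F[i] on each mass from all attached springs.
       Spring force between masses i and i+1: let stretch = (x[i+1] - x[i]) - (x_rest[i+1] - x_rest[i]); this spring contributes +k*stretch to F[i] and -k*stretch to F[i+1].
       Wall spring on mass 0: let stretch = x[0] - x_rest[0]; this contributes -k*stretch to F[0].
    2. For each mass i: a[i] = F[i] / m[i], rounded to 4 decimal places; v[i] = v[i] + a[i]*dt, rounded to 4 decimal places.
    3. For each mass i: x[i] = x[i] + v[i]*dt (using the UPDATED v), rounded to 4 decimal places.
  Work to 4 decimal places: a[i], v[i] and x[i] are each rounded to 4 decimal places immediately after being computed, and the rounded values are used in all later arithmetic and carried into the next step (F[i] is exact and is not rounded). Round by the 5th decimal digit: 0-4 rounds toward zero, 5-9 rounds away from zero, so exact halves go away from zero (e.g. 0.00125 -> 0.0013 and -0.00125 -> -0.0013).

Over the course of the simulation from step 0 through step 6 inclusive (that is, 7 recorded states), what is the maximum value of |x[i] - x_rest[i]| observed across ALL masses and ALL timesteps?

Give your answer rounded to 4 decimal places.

Answer: 2.5000

Derivation:
Step 0: x=[5.0000 6.0000] v=[0.0000 1.0000]
Step 1: x=[1.0000 8.5000] v=[-8.0000 5.0000]
Step 2: x=[3.5000 6.5000] v=[5.0000 -4.0000]
Step 3: x=[5.5000 4.5000] v=[4.0000 -4.0000]
Step 4: x=[1.0000 6.5000] v=[-9.0000 4.0000]
Step 5: x=[1.0000 6.0000] v=[0.0000 -1.0000]
Step 6: x=[5.0000 3.5000] v=[8.0000 -5.0000]
Max displacement = 2.5000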